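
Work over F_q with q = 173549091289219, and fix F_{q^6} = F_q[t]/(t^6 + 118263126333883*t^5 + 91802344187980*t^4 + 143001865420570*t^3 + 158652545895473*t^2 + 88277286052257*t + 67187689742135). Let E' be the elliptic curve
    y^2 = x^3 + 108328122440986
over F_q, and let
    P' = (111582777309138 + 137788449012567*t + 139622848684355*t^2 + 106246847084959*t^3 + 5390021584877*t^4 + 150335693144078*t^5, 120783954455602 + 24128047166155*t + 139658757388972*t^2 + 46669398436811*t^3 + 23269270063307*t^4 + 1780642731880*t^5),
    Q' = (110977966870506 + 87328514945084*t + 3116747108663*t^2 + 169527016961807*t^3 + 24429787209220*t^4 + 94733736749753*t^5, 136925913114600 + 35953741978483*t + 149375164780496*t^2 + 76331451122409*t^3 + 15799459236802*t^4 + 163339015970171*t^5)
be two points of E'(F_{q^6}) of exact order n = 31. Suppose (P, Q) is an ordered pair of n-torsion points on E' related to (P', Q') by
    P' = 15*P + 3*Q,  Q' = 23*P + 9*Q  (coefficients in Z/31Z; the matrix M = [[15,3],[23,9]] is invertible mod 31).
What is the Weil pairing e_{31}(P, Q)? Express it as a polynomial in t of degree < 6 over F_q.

Since e_{31}(P,P)=e_{31}(Q,Q)=1 and e_{31}(Q,P)=e_{31}(P,Q)^{-1}, expanding e_{31}(15*P + 3*Q,23*P + 9*Q) leaves e(P,Q)^det(M).
So e_{31}(P,Q) = e_{31}(P',Q')^{8}, since 4*8 = 1 mod 31.
n = 31 = (11111)_2 (5 bits, wt 5); accumulate f_{31,P'}(Q'+S)/f_{31,P'}(S) along the 4-step ladder.
The quotient is 52210024165091 + 165661875787563*t + 149902844771058*t^2 + 61433444000729*t^3 + 65814249560104*t^4 + 62482893066374*t^5.
(52210024165091 + 165661875787563*t + 149902844771058*t^2 + 61433444000729*t^3 + 65814249560104*t^4 + 62482893066374*t^5)^{8} mod (173549091289219,f) = 113715403378574 + 14346115976219*t + 139158206770333*t^2 + 107936373755945*t^3 + 126259636062122*t^4 + 173437362384480*t^5.

113715403378574 + 14346115976219*t + 139158206770333*t^2 + 107936373755945*t^3 + 126259636062122*t^4 + 173437362384480*t^5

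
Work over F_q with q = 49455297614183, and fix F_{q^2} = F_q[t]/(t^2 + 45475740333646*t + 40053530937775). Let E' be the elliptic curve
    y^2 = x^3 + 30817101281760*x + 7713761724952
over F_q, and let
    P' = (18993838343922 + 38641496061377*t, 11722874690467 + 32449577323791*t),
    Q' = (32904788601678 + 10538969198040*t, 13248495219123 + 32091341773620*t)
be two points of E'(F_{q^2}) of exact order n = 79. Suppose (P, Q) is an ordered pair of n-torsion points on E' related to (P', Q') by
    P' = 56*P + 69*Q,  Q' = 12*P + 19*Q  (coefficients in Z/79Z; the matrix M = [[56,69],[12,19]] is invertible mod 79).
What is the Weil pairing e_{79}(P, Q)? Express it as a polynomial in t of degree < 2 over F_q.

Since e_{79}(P,P)=e_{79}(Q,Q)=1 and e_{79}(Q,P)=e_{79}(P,Q)^{-1}, expanding e_{79}(56*P + 69*Q,12*P + 19*Q) leaves e(P,Q)^det(M).
Hence e(P,Q) = e(P',Q')^{78} where 78 = 78^{-1} mod 79.
Double-and-add over 1001111: 7-1 doublings, 5-1 additions; each step l_{T,T}/v_{2T} or l_{T,P'}/v at Q'+S for random S.
Result: e(P',Q') = 22595033755773 + 27996947879952*t.
e_{79}(P,Q) = (22595033755773 + 27996947879952*t)^{78} = 30981587275884 + 21458349734231*t.

30981587275884 + 21458349734231*t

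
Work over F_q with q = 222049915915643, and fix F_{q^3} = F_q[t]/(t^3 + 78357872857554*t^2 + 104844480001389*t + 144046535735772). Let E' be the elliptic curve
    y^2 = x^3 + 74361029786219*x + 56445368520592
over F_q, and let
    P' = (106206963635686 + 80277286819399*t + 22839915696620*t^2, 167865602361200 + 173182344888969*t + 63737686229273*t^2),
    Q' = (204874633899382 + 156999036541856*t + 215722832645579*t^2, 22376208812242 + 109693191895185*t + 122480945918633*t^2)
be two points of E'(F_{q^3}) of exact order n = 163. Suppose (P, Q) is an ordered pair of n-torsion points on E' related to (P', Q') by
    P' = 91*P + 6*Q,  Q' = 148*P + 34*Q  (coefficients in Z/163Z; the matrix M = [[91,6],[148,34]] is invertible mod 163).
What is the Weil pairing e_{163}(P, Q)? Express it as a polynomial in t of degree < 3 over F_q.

106666249383658 + 96936455467285*t + 160027236468213*t^2

e_{163}(aP+bQ,cP+dQ) = e_{163}(P,Q)^(ad-bc); with (a,b,c,d)=(91,6,148,34) this gives the det-163 law.
Hence e(P,Q) = e(P',Q')^{15} where 15 = 87^{-1} mod 163.
Double-and-add over 10100011: 8-1 doublings, 4-1 additions; each step l_{T,T}/v_{2T} or l_{T,P'}/v at Q'+S for random S.
So e_{163}(P',Q') = 166695808354297 + 71664337233754*t + 194923639015822*t^2.
Raise to 15: e(P,Q) = 106666249383658 + 96936455467285*t + 160027236468213*t^2 in mu_{163}.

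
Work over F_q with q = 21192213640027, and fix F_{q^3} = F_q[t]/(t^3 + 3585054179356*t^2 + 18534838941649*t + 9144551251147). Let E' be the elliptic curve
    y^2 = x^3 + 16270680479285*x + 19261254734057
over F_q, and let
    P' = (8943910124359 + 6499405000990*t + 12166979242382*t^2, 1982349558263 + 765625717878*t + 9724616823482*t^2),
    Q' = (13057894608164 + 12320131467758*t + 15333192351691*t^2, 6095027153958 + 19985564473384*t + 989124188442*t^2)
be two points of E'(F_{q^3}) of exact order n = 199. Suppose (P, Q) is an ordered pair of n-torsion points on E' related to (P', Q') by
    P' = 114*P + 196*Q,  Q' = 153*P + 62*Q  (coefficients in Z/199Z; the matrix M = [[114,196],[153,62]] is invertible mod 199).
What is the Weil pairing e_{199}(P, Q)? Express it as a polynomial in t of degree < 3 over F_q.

e_{199}(aP+bQ,cP+dQ) = e_{199}(P,Q)^(ad-bc); with (a,b,c,d)=(114,196,153,62) this gives the det-199 law.
114*62 - 196*153 = -22920; reduced mod 199: det = 164, inverse 108.
Run Miller on y^2=x^3+16270680479285*x+19261254734057 over F_{21192213640027}: ladder 11000111 (8 bits); e = f_P(D_Q)/f_Q(D_P).
Miller gives e_{199}(P',Q') = 1927620055420 + 1749195863030*t + 2905538486028*t^2 in F_{21192213640027^3}.
(1927620055420 + 1749195863030*t + 2905538486028*t^2)^{108} mod (21192213640027,f) = 10199845358216 + 14394024023196*t + 20714849425400*t^2.

10199845358216 + 14394024023196*t + 20714849425400*t^2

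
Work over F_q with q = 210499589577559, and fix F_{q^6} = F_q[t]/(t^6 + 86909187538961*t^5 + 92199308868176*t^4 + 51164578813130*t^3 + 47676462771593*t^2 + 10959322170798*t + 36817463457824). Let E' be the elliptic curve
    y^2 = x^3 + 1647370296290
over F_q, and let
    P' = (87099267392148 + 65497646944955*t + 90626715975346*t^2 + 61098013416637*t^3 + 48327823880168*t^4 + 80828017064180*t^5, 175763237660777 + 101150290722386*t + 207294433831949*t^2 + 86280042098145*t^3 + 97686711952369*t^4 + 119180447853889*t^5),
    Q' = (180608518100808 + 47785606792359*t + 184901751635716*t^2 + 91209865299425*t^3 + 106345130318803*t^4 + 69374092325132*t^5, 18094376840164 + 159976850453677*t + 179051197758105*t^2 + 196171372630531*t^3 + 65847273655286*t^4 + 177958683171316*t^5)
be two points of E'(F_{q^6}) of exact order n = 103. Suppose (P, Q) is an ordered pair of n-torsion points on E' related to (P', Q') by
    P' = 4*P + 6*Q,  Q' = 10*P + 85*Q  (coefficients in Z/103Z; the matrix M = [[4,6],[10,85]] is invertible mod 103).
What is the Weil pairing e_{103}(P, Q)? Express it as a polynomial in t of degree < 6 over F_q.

e_{103} is bilinear + alternating on E[103], so e_{103}(4*P + 6*Q, 10*P + 85*Q) = e_{103}(P,Q)^(4*85-6*10).
So e_{103}(P,Q) = e_{103}(P',Q')^{71}, since 74*71 = 1 mod 103.
7-bit Miller (1100111) on E'/F_{210499589577559} with a'=0, b'=1647370296290: accumulate tangent/chord ratios at Q'+S and P'+S'.
The quotient is 170251947359269 + 196096100022640*t + 89744422530823*t^2 + 86926407446476*t^3 + 66594787171719*t^4 + 162016017121104*t^5.
e_{103}(P,Q) = (170251947359269 + 196096100022640*t + 89744422530823*t^2 + 86926407446476*t^3 + 66594787171719*t^4 + 162016017121104*t^5)^{71} = 6338743712569 + 98068227559166*t + 130742672369482*t^2 + 199698460072257*t^3 + 204940571813720*t^4 + 158951288390465*t^5.

6338743712569 + 98068227559166*t + 130742672369482*t^2 + 199698460072257*t^3 + 204940571813720*t^4 + 158951288390465*t^5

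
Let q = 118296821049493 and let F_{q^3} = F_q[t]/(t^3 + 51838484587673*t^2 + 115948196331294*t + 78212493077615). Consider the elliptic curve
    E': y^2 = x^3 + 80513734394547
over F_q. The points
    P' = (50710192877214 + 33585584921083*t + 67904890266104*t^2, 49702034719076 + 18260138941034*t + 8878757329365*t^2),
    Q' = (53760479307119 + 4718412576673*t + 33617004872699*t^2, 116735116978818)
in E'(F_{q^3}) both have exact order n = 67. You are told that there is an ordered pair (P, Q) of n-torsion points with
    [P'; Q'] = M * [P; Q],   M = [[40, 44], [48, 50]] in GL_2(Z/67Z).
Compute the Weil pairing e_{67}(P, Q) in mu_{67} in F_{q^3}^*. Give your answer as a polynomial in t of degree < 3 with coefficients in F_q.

e_{67} is bilinear + alternating on E[67], so e_{67}(40*P + 44*Q, 48*P + 50*Q) = e_{67}(P,Q)^(40*50-44*48).
Inverting 22 mod 67: 64. Thus e_{67}(P,Q) = e(P',Q')^{64}.
Double-and-add over 1000011: 7-1 doublings, 3-1 additions; each step l_{T,T}/v_{2T} or l_{T,P'}/v at Q'+S for random S.
e_{67}(P',Q') = 55677613546135 + 95691994957827*t + 80011486750544*t^2.
(55677613546135 + 95691994957827*t + 80011486750544*t^2)^{64} mod (118296821049493,f) = 21138569937525 + 26502678585562*t + 53989479796268*t^2.

21138569937525 + 26502678585562*t + 53989479796268*t^2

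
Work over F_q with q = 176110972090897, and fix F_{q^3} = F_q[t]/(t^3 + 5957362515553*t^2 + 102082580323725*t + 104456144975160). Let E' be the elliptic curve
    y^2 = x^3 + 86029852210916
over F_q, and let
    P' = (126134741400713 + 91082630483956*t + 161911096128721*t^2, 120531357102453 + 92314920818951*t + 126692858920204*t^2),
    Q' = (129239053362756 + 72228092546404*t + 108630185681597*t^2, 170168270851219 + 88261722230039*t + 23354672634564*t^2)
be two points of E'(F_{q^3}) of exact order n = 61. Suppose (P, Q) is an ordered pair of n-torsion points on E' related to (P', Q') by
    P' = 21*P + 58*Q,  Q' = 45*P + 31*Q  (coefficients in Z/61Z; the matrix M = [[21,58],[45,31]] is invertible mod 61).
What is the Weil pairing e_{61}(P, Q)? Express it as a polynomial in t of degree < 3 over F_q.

93892430338831 + 144165341318548*t + 81098538015058*t^2

e_{61}(aP+bQ,cP+dQ) = e_{61}(P,Q)^(ad-bc); with (a,b,c,d)=(21,58,45,31) this gives the det-61 law.
So e_{61}(P,Q) = e_{61}(P',Q')^{26}, since 54*26 = 1 mod 61.
Build f_{61,P'} and f_{61,Q'} via the 6-bit ladder of 61=111101_2; evaluate at shifted divisors; quotient in F_{176110972090897^3}.
Result: e(P',Q') = 153081603546470 + 123638114398361*t + 141397923408194*t^2.
(153081603546470 + 123638114398361*t + 141397923408194*t^2)^{26} mod (176110972090897,f) = 93892430338831 + 144165341318548*t + 81098538015058*t^2.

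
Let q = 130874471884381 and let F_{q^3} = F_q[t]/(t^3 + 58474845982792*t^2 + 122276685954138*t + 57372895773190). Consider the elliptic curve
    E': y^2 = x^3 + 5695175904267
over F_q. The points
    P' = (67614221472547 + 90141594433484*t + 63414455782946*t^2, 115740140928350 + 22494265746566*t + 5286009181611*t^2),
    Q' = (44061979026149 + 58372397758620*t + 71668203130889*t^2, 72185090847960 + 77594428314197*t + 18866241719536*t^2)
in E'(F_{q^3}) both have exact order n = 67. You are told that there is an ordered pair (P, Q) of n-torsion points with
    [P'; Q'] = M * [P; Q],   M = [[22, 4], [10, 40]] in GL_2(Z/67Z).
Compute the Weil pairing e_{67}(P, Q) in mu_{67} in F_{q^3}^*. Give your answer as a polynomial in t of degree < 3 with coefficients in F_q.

Alternating bilinearity on E[67] (values in mu_{67} in F_{130874471884381^3}) gives e(P',Q') = e(P,Q)^det(M).
Inverting 36 mod 67: 54. Thus e_{67}(P,Q) = e(P',Q')^{54}.
Build f_{67,P'} and f_{67,Q'} via the 7-bit ladder of 67=1000011_2; evaluate at shifted divisors; quotient in F_{130874471884381^3}.
f_P(D_Q)/f_Q(D_P) = 34368845626069 + 57931695914537*t + 44311881047230*t^2.
e_{67}(P,Q) = (34368845626069 + 57931695914537*t + 44311881047230*t^2)^{54} = 111816688790961 + 54770764419991*t + 65883431912568*t^2.

111816688790961 + 54770764419991*t + 65883431912568*t^2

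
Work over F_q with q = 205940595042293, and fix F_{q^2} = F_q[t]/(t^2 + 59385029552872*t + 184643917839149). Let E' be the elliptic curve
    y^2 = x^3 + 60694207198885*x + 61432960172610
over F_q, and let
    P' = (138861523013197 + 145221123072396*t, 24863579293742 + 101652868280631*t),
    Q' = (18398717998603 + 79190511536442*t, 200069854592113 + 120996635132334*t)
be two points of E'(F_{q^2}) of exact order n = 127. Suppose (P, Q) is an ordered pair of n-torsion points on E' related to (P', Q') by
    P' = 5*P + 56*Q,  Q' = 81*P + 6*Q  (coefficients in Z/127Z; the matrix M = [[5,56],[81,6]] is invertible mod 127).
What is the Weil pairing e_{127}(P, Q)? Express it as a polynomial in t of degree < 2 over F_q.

Since e_{127}(P,P)=e_{127}(Q,Q)=1 and e_{127}(Q,P)=e_{127}(P,Q)^{-1}, expanding e_{127}(5*P + 56*Q,81*P + 6*Q) leaves e(P,Q)^det(M).
det M = 5*6 - 56*81 = -4506 = 66 (mod 127); 66^{-1} = 102 (mod 127).
Miller loop for e_{127} over F_{205940595042293^2}: bits of 127 = 1111111; 6 double steps + 6 add steps, l/v at each.
Miller gives e_{127}(P',Q') = 109460628157075 + 45391095488917*t in F_{205940595042293^2}.
Raise to 102: e(P,Q) = 149982344357370 + 38508910975955*t in mu_{127}.

149982344357370 + 38508910975955*t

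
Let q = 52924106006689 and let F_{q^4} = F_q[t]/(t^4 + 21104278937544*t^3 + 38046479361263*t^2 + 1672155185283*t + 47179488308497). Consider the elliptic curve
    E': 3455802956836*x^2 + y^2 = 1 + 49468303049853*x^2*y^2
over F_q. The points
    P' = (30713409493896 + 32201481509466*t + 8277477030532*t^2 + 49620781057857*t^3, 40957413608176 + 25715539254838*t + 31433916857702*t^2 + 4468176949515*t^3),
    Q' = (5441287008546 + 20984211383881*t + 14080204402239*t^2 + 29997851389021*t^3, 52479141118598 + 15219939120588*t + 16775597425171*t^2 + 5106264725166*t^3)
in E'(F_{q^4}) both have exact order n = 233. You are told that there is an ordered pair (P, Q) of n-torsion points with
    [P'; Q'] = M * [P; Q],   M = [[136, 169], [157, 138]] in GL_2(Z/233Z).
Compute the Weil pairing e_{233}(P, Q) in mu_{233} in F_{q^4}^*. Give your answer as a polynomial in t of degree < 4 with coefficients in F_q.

9755359821455 + 38120359672008*t + 1942596472487*t^2 + 23474107959559*t^3

The 233-Weil pairing on E[233] over F_{52924106006689} is alternating-bilinear: e_{233}(P',Q') = e_{233}(P,Q)^det(M).
So e_{233}(P,Q) = e_{233}(P',Q')^{187}, since 157*187 = 1 mod 233.
Edwards a_E,d_E -> Montgomery A=0,B=27325429038844 -> Weierstrass 16566088028653,0 via alpha=0,beta=1727901478418.
Build f_{233,P'} and f_{233,Q'} via the 8-bit ladder of 233=11101001_2; evaluate at shifted divisors; quotient in F_{52924106006689^4}.
Result: e(P',Q') = 13558845214685 + 5457920512730*t + 17460965848723*t^2 + 44443143279534*t^3.
e_{233}(P,Q) = (13558845214685 + 5457920512730*t + 17460965848723*t^2 + 44443143279534*t^3)^{187} = 9755359821455 + 38120359672008*t + 1942596472487*t^2 + 23474107959559*t^3.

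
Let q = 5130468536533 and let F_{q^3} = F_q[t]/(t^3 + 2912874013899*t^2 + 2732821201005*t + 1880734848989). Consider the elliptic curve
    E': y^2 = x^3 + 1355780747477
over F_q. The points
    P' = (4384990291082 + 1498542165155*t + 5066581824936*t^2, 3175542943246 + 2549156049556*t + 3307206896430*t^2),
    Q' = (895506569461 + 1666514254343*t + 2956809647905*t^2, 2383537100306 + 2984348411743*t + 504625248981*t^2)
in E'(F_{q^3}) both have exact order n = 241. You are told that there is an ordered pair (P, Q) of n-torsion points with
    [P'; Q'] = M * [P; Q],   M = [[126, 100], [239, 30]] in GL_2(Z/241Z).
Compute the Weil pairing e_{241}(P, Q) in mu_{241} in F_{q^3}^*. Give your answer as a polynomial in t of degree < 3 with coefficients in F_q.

3652111348061 + 2354924239978*t + 1084111984054*t^2

Alternating bilinearity on E[241] (values in mu_{241} in F_{5130468536533^3}) gives e(P',Q') = e(P,Q)^det(M).
det M = 126*30 - 100*239 = -20120 = 124 (mod 241); 124^{-1} = 138 (mod 241).
8-bit Miller (11110001) on E'/F_{5130468536533} with a'=0, b'=1355780747477: accumulate tangent/chord ratios at Q'+S and P'+S'.
So e_{241}(P',Q') = 4268655219152 + 4109917664041*t + 2658614702956*t^2.
e_{241}(P,Q) = (4268655219152 + 4109917664041*t + 2658614702956*t^2)^{138} = 3652111348061 + 2354924239978*t + 1084111984054*t^2.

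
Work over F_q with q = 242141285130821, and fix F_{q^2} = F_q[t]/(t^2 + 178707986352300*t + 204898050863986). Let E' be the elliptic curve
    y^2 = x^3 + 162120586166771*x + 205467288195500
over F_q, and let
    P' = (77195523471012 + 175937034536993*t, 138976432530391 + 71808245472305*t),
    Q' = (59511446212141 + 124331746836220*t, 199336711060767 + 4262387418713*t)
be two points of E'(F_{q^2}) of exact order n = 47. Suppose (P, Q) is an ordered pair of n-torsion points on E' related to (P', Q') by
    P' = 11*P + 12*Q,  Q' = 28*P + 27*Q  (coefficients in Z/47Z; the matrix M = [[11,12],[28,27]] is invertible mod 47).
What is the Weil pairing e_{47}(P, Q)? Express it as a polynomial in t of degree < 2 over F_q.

201765610735758 + 53913214789548*t

Since e_{47}(P,P)=e_{47}(Q,Q)=1 and e_{47}(Q,P)=e_{47}(P,Q)^{-1}, expanding e_{47}(11*P + 12*Q,28*P + 27*Q) leaves e(P,Q)^det(M).
Hence e(P,Q) = e(P',Q')^{6} where 6 = 8^{-1} mod 47.
6-bit Miller (101111) on E'/F_{242141285130821} with a'=162120586166771, b'=205467288195500: accumulate tangent/chord ratios at Q'+S and P'+S'.
Result: e(P',Q') = 74680363661532 + 15681278214910*t.
e_{47}(P,Q) = (74680363661532 + 15681278214910*t)^{6} = 201765610735758 + 53913214789548*t.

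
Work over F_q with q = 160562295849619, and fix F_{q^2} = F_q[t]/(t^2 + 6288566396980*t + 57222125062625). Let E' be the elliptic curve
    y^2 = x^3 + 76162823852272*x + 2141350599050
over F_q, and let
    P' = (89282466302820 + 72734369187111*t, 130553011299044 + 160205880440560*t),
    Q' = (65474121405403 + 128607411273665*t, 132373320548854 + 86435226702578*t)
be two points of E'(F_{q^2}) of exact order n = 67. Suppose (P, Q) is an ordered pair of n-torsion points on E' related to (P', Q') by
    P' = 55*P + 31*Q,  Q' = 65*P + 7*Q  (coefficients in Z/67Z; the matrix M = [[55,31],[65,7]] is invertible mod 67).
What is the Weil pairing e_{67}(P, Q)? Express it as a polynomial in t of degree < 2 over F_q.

116119502076439 + 26835719052498*t

e_{67} is bilinear + alternating on E[67], so e_{67}(55*P + 31*Q, 65*P + 7*Q) = e_{67}(P,Q)^(55*7-31*65).
55*7 - 31*65 = -1630; reduced mod 67: det = 45, inverse 3.
Run Miller on y^2=x^3+76162823852272*x+2141350599050 over F_{160562295849619}: ladder 1000011 (7 bits); e = f_P(D_Q)/f_Q(D_P).
Result: e(P',Q') = 92234889079234 + 15615842220405*t.
Raise to 3: e(P,Q) = 116119502076439 + 26835719052498*t in mu_{67}.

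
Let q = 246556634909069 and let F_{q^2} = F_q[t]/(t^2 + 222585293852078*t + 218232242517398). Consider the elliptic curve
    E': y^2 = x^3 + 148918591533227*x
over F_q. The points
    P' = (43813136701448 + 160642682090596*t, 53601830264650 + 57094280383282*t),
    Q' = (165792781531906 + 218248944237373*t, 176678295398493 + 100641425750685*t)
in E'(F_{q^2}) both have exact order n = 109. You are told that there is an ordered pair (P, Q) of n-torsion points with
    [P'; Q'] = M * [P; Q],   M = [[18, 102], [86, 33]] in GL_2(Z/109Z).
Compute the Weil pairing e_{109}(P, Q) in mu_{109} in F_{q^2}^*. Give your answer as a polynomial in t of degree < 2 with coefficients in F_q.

165113065286224 + 102070106913458*t

Under M = [[18,102],[86,33]] in GL_2(Z/109), e_{109}(P',Q') = e_{109}(P,Q)^(18*33-102*86 mod 109).
Hence e(P,Q) = e(P',Q')^{36} where 36 = 106^{-1} mod 109.
Double-and-add over 1101101: 7-1 doublings, 5-1 additions; each step l_{T,T}/v_{2T} or l_{T,P'}/v at Q'+S for random S.
Miller gives e_{109}(P',Q') = 209249095649845 + 84246586400675*t in F_{246556634909069^2}.
Hence e(P,Q) = 165113065286224 + 102070106913458*t in F_{246556634909069^2}^*.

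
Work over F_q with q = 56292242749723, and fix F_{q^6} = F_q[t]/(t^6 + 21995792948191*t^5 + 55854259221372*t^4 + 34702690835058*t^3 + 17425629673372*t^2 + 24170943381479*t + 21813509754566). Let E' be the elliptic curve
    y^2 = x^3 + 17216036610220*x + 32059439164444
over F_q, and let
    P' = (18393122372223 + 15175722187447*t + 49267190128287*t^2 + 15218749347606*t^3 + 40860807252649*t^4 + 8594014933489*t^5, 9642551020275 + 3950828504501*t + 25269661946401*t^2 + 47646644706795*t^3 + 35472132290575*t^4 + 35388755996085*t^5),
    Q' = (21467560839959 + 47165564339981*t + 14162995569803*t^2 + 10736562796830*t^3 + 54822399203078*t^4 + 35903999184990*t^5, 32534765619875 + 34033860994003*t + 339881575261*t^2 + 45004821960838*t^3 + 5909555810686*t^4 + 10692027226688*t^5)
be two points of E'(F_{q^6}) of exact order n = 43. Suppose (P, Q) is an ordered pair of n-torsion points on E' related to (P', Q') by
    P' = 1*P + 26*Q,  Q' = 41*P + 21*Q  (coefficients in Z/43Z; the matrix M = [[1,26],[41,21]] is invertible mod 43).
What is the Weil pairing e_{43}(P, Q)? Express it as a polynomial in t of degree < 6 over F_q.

Since e_{43}(P,P)=e_{43}(Q,Q)=1 and e_{43}(Q,P)=e_{43}(P,Q)^{-1}, expanding e_{43}(1*P + 26*Q,41*P + 21*Q) leaves e(P,Q)^det(M).
Hence e(P,Q) = e(P',Q')^{33} where 33 = 30^{-1} mod 43.
n = 43 = (101011)_2 (6 bits, wt 4); accumulate f_{43,P'}(Q'+S)/f_{43,P'}(S) along the 5-step ladder.
e_{43}(P',Q') = 1901552592132 + 3528014003775*t + 48235481242316*t^2 + 32486825604016*t^3 + 22172905616871*t^4 + 14783387268377*t^5.
Finally e_{43}(P,Q) = 33561750524858 + 27099442433424*t + 6916751068475*t^2 + 9572678190984*t^3 + 26488339963026*t^4 + 10738167108917*t^5.

33561750524858 + 27099442433424*t + 6916751068475*t^2 + 9572678190984*t^3 + 26488339963026*t^4 + 10738167108917*t^5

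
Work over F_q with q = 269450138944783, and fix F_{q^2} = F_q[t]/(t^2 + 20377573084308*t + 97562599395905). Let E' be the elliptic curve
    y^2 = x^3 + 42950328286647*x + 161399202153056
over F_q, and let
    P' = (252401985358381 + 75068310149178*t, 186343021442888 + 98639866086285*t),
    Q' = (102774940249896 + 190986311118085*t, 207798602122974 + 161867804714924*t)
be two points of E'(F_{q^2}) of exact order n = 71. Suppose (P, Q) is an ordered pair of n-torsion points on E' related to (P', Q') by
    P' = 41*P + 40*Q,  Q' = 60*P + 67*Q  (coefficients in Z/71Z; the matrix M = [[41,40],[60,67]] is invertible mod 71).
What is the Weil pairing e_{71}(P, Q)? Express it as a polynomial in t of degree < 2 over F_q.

154071576317602 + 248451580331015*t

Since e_{71}(P,P)=e_{71}(Q,Q)=1 and e_{71}(Q,P)=e_{71}(P,Q)^{-1}, expanding e_{71}(41*P + 40*Q,60*P + 67*Q) leaves e(P,Q)^det(M).
So e_{71}(P,Q) = e_{71}(P',Q')^{62}, since 63*62 = 1 mod 71.
Miller loop for e_{71} over F_{269450138944783^2}: bits of 71 = 1000111; 6 double steps + 3 add steps, l/v at each.
So e_{71}(P',Q') = 177591733276998 + 135513617511565*t.
Thus e_{71}(P,Q) = 154071576317602 + 248451580331015*t.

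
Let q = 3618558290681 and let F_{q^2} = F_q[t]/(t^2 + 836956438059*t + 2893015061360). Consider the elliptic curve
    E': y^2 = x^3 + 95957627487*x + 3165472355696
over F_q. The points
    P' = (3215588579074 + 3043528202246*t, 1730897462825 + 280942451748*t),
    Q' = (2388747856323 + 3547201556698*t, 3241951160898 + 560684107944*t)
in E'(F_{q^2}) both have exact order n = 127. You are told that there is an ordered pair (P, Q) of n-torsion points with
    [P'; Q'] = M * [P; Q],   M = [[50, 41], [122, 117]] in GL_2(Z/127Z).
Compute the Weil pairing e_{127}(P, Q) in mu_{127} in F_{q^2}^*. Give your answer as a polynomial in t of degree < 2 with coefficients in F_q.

3029305912973 + 3160864345900*t

Since e_{127}(P,P)=e_{127}(Q,Q)=1 and e_{127}(Q,P)=e_{127}(P,Q)^{-1}, expanding e_{127}(50*P + 41*Q,122*P + 117*Q) leaves e(P,Q)^det(M).
Inverting 86 mod 127: 96. Thus e_{127}(P,Q) = e(P',Q')^{96}.
Miller loop for e_{127} over F_{3618558290681^2}: bits of 127 = 1111111; 6 double steps + 6 add steps, l/v at each.
f_P(D_Q)/f_Q(D_P) = 387228129097 + 1861751783329*t.
(387228129097 + 1861751783329*t)^{96} mod (3618558290681,f) = 3029305912973 + 3160864345900*t.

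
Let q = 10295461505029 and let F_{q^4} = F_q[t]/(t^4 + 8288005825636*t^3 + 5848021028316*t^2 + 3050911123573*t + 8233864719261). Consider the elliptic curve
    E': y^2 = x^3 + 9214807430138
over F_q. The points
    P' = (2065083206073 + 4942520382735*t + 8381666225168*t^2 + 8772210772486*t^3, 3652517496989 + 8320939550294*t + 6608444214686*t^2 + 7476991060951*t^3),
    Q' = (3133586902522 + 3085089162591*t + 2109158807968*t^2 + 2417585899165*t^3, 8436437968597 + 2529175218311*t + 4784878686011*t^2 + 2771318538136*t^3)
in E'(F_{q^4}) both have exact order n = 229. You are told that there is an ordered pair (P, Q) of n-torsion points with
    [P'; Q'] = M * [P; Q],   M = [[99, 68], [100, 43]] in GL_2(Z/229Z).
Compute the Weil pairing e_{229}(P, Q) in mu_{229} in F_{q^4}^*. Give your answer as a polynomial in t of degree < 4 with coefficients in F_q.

e_{229} is bilinear + alternating on E[229], so e_{229}(99*P + 68*Q, 100*P + 43*Q) = e_{229}(P,Q)^(99*43-68*100).
Inverting 205 mod 229: 124. Thus e_{229}(P,Q) = e(P',Q')^{124}.
8-bit Miller (11100101) on E'/F_{10295461505029} with a'=0, b'=9214807430138: accumulate tangent/chord ratios at Q'+S and P'+S'.
Result: e(P',Q') = 1831487503060 + 6230986843944*t + 1736019505908*t^2 + 4993972395940*t^3.
Hence e(P,Q) = 4840819196767 + 3704866486347*t + 3915323700414*t^2 + 2763723898845*t^3 in F_{10295461505029^4}^*.

4840819196767 + 3704866486347*t + 3915323700414*t^2 + 2763723898845*t^3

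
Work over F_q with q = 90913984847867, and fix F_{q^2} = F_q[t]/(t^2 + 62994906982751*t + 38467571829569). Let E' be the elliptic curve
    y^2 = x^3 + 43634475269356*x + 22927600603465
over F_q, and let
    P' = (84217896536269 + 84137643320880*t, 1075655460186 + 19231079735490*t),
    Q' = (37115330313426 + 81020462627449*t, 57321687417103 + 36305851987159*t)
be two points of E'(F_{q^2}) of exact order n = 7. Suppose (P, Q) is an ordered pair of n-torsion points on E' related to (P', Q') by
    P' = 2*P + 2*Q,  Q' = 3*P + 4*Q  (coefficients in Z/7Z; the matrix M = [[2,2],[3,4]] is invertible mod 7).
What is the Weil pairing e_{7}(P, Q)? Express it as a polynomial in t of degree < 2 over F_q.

2741435082592 + 55096385236903*t

Alternating bilinearity on E[7] (values in mu_{7} in F_{90913984847867^2}) gives e(P',Q') = e(P,Q)^det(M).
det M = 2*4 - 2*3 = 2 = 2 (mod 7); 2^{-1} = 4 (mod 7).
Run Miller on y^2=x^3+43634475269356*x+22927600603465 over F_{90913984847867}: ladder 111 (3 bits); e = f_P(D_Q)/f_Q(D_P).
Miller gives e_{7}(P',Q') = 75855954269450 + 74733298874681*t in F_{90913984847867^2}.
Raise to 4: e(P,Q) = 2741435082592 + 55096385236903*t in mu_{7}.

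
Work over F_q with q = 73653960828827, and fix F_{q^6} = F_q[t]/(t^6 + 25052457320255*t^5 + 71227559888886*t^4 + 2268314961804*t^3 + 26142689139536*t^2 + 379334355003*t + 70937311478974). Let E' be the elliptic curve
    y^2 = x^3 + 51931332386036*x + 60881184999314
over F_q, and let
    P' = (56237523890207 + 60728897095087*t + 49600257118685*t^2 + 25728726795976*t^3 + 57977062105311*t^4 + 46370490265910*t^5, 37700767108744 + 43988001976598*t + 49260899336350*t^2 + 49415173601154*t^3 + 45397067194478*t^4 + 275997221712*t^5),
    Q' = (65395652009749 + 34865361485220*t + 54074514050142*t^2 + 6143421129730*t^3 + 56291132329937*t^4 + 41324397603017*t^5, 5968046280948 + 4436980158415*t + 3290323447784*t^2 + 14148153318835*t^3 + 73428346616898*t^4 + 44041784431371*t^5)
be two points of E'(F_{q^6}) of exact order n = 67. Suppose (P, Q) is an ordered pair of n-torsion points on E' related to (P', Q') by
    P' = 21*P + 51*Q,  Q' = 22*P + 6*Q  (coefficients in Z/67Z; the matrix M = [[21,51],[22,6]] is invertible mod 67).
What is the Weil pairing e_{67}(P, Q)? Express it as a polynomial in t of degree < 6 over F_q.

25562052141575 + 12419735007515*t + 14970094959712*t^2 + 12800047418749*t^3 + 56435744926302*t^4 + 12882250791056*t^5

The 67-Weil pairing on E[67] over F_{73653960828827} is alternating-bilinear: e_{67}(P',Q') = e_{67}(P,Q)^det(M).
Hence e(P,Q) = e(P',Q')^{15} where 15 = 9^{-1} mod 67.
7-bit Miller (1000011) on E'/F_{73653960828827} with a'=51931332386036, b'=60881184999314: accumulate tangent/chord ratios at Q'+S and P'+S'.
Miller gives e_{67}(P',Q') = 23019305019498 + 66121228270642*t + 23697994728048*t^2 + 18151246417832*t^3 + 56048479909999*t^4 + 52882825761175*t^5 in F_{73653960828827^6}.
Finally e_{67}(P,Q) = 25562052141575 + 12419735007515*t + 14970094959712*t^2 + 12800047418749*t^3 + 56435744926302*t^4 + 12882250791056*t^5.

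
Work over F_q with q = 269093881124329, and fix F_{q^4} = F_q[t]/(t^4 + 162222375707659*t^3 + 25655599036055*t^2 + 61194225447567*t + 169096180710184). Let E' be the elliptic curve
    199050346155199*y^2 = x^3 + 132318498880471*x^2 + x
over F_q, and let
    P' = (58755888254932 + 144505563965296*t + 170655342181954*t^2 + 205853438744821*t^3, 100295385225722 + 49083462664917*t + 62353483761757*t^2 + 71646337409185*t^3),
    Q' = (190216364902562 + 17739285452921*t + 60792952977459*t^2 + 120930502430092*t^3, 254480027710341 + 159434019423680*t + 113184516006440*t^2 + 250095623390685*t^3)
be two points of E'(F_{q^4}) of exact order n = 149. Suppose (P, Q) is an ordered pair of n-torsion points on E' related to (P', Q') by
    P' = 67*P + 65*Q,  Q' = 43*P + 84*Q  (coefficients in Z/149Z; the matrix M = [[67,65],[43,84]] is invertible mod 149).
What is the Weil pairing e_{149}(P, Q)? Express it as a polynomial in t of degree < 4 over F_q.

193359300749437 + 9567628597308*t + 31131224113387*t^2 + 186799075159119*t^3

e_{149}(aP+bQ,cP+dQ) = e_{149}(P,Q)^(ad-bc); with (a,b,c,d)=(67,65,43,84) this gives the det-149 law.
67*84 - 65*43 = 2833; reduced mod 149: det = 2, inverse 75.
(x,y)|->(18779629131497x+121205704241631,18779629131497y) sends E' to y^2=x^3+164920142552084*x+98831255043452.
8-bit Miller (10010101) on E'/F_{269093881124329} with a'=164920142552084, b'=98831255043452: accumulate tangent/chord ratios at Q'+S and P'+S'.
So e_{149}(P',Q') = 88237019145864 + 77173899121615*t + 93931331020616*t^2 + 14777328857578*t^3.
Finally e_{149}(P,Q) = 193359300749437 + 9567628597308*t + 31131224113387*t^2 + 186799075159119*t^3.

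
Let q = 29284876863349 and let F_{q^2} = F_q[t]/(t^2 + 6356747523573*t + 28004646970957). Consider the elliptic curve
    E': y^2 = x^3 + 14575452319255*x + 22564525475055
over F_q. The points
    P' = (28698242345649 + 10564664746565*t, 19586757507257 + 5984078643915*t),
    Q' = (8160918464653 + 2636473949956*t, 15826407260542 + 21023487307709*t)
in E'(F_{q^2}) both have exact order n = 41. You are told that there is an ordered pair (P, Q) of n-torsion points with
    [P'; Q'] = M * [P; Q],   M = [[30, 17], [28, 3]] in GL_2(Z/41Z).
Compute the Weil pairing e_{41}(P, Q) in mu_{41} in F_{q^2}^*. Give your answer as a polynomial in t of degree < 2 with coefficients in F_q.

The 41-Weil pairing on E[41] over F_{29284876863349} is alternating-bilinear: e_{41}(P',Q') = e_{41}(P,Q)^det(M).
det M = 30*3 - 17*28 = -386 = 24 (mod 41); 24^{-1} = 12 (mod 41).
6-bit Miller (101001) on E'/F_{29284876863349} with a'=14575452319255, b'=22564525475055: accumulate tangent/chord ratios at Q'+S and P'+S'.
f_P(D_Q)/f_Q(D_P) = 18162397074268 + 20693326933430*t.
Raise to 12: e(P,Q) = 14387485814556 + 7800868798237*t in mu_{41}.

14387485814556 + 7800868798237*t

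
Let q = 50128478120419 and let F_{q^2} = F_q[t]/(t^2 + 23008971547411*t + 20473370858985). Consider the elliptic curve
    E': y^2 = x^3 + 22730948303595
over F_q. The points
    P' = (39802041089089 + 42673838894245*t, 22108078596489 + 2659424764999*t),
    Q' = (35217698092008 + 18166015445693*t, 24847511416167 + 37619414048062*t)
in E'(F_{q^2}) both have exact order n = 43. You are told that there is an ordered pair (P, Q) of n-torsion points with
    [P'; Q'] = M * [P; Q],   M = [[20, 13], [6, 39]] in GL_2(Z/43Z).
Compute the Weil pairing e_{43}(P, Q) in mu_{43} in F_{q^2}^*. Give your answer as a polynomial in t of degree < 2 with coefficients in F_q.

49339517825724 + 7849493554369*t

Alternating bilinearity on E[43] (values in mu_{43} in F_{50128478120419^2}) gives e(P',Q') = e(P,Q)^det(M).
det(M) mod 43 = 14; its inverse in (Z/43)^* is 40 (check: 14*40 mod 43 = 1).
Run Miller on y^2=x^3+22730948303595 over F_{50128478120419}: ladder 101011 (6 bits); e = f_P(D_Q)/f_Q(D_P).
Result: e(P',Q') = 7366950012663 + 24834406100693*t.
Thus e_{43}(P,Q) = 49339517825724 + 7849493554369*t.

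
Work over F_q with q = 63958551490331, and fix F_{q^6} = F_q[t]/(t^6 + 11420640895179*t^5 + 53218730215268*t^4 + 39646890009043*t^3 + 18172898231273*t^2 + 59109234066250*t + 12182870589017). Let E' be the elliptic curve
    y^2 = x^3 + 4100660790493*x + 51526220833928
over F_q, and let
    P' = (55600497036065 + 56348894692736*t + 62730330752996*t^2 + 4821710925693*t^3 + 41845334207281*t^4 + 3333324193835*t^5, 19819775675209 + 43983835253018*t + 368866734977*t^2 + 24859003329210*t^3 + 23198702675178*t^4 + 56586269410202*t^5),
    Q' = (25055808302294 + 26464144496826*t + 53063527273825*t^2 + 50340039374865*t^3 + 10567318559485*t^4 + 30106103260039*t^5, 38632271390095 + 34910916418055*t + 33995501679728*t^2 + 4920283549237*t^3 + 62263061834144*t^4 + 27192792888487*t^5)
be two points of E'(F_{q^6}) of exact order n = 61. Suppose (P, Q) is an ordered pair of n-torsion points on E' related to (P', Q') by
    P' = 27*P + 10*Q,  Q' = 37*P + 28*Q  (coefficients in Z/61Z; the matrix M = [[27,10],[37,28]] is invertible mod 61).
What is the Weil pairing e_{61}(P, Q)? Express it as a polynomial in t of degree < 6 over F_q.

Since e_{61}(P,P)=e_{61}(Q,Q)=1 and e_{61}(Q,P)=e_{61}(P,Q)^{-1}, expanding e_{61}(27*P + 10*Q,37*P + 28*Q) leaves e(P,Q)^det(M).
Inverting 20 mod 61: 58. Thus e_{61}(P,Q) = e(P',Q')^{58}.
n = 61 = (111101)_2 (6 bits, wt 5); accumulate f_{61,P'}(Q'+S)/f_{61,P'}(S) along the 5-step ladder.
The quotient is 39446453578575 + 20490865199249*t + 17124763562292*t^2 + 43078453782405*t^3 + 29527977462210*t^4 + 24608585299902*t^5.
Hence e(P,Q) = 6057928909803 + 36726691272930*t + 57361302871977*t^2 + 11015164266366*t^3 + 53844395302134*t^4 + 5869788645944*t^5 in F_{63958551490331^6}^*.

6057928909803 + 36726691272930*t + 57361302871977*t^2 + 11015164266366*t^3 + 53844395302134*t^4 + 5869788645944*t^5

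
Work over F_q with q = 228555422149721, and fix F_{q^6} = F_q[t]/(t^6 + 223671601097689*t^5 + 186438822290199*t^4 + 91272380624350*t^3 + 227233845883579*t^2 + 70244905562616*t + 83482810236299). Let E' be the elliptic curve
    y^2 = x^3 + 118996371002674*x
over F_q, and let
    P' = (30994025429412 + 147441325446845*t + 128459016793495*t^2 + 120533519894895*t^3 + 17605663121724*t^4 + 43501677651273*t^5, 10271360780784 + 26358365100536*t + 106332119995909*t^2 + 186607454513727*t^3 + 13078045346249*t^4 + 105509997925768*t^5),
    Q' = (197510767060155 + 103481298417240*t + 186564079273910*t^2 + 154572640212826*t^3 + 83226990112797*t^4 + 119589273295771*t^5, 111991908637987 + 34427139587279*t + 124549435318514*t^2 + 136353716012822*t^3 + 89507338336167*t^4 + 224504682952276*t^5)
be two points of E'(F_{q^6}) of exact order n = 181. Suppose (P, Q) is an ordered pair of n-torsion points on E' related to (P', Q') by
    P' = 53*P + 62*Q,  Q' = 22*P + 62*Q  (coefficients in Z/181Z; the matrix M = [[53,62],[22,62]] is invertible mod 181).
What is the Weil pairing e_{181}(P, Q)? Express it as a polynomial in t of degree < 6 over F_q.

The 181-Weil pairing on E[181] over F_{228555422149721} is alternating-bilinear: e_{181}(P',Q') = e_{181}(P,Q)^det(M).
So e_{181}(P,Q) = e_{181}(P',Q')^{160}, since 112*160 = 1 mod 181.
Miller loop for e_{181} over F_{228555422149721^6}: bits of 181 = 10110101; 7 double steps + 4 add steps, l/v at each.
The quotient is 40708722867043 + 114385561378735*t + 12637810897675*t^2 + 161122088169721*t^3 + 54864757682762*t^4 + 125685928203276*t^5.
Thus e_{181}(P,Q) = 109443207332545 + 24554433406706*t + 33503982444879*t^2 + 122841925559894*t^3 + 81876529345038*t^4 + 12971019701064*t^5.

109443207332545 + 24554433406706*t + 33503982444879*t^2 + 122841925559894*t^3 + 81876529345038*t^4 + 12971019701064*t^5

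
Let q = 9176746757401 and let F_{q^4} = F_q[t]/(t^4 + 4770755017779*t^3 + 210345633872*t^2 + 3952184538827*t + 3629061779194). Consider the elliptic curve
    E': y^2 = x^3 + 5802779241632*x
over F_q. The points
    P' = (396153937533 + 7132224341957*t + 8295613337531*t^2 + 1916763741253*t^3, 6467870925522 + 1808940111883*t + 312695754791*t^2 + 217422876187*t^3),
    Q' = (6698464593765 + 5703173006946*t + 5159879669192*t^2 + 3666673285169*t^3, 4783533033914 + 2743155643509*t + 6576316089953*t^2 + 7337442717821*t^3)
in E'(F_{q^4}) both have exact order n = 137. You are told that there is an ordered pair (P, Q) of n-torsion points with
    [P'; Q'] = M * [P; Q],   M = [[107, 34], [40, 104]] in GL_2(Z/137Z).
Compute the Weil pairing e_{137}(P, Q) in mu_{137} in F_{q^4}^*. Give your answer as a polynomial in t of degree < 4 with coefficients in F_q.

8087799118181 + 1897124830839*t + 4575791306109*t^2 + 3464295424910*t^3

The 137-Weil pairing on E[137] over F_{9176746757401} is alternating-bilinear: e_{137}(P',Q') = e_{137}(P,Q)^det(M).
Inverting 41 mod 137: 127. Thus e_{137}(P,Q) = e(P',Q')^{127}.
n = 137 = (10001001)_2 (8 bits, wt 3); accumulate f_{137,P'}(Q'+S)/f_{137,P'}(S) along the 7-step ladder.
Result: e(P',Q') = 1988112847707 + 1036681608403*t + 1440738817693*t^2 + 784181090707*t^3.
Thus e_{137}(P,Q) = 8087799118181 + 1897124830839*t + 4575791306109*t^2 + 3464295424910*t^3.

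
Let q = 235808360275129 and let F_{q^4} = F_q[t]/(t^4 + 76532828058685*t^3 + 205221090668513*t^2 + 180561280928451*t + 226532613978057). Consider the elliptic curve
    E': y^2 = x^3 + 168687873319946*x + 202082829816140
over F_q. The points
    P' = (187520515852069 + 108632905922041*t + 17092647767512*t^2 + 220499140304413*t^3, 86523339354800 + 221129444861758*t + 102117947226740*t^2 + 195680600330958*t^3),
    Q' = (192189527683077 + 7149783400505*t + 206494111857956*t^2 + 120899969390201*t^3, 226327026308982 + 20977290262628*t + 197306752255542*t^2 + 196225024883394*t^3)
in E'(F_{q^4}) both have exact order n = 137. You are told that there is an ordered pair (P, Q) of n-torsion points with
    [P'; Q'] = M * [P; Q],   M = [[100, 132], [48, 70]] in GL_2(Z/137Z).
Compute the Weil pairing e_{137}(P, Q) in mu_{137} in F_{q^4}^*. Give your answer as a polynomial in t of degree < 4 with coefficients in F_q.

e_{137}(aP+bQ,cP+dQ) = e_{137}(P,Q)^(ad-bc); with (a,b,c,d)=(100,132,48,70) this gives the det-137 law.
det(M) mod 137 = 116; its inverse in (Z/137)^* is 13 (check: 116*13 mod 137 = 1).
Run Miller on y^2=x^3+168687873319946*x+202082829816140 over F_{235808360275129}: ladder 10001001 (8 bits); e = f_P(D_Q)/f_Q(D_P).
The quotient is 186664864068223 + 117271656259288*t + 148291659918551*t^2 + 101321355482449*t^3.
e_{137}(P,Q) = (186664864068223 + 117271656259288*t + 148291659918551*t^2 + 101321355482449*t^3)^{13} = 170177782227705 + 5188268918248*t + 198018830937051*t^2 + 15063625500153*t^3.

170177782227705 + 5188268918248*t + 198018830937051*t^2 + 15063625500153*t^3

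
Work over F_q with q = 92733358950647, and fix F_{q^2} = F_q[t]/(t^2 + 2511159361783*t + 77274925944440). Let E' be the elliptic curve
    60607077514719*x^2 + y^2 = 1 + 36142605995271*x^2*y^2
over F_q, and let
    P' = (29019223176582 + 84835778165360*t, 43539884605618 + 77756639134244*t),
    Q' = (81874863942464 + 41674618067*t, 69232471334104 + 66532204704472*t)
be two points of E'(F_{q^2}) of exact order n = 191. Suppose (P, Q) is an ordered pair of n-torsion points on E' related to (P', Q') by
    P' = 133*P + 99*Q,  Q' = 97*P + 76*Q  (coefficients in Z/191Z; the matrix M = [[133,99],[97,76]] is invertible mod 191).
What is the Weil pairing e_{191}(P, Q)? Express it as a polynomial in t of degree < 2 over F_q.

74967931185708 + 90997703479919*t

e_{191}(aP+bQ,cP+dQ) = e_{191}(P,Q)^(ad-bc); with (a,b,c,d)=(133,99,97,76) this gives the det-191 law.
det(M) mod 191 = 123; its inverse in (Z/191)^* is 132 (check: 123*132 mod 191 = 1).
Edwards a_E,d_E -> Montgomery A=79625839466176,B=26993836489575 -> Weierstrass 56951720299557,10539103928314 via alpha=16124947251665,beta=6116117879862.
Miller loop for e_{191} over F_{92733358950647^2}: bits of 191 = 10111111; 7 double steps + 6 add steps, l/v at each.
The quotient is 8847955699984 + 64997950582829*t.
e_{191}(P,Q) = (8847955699984 + 64997950582829*t)^{132} = 74967931185708 + 90997703479919*t.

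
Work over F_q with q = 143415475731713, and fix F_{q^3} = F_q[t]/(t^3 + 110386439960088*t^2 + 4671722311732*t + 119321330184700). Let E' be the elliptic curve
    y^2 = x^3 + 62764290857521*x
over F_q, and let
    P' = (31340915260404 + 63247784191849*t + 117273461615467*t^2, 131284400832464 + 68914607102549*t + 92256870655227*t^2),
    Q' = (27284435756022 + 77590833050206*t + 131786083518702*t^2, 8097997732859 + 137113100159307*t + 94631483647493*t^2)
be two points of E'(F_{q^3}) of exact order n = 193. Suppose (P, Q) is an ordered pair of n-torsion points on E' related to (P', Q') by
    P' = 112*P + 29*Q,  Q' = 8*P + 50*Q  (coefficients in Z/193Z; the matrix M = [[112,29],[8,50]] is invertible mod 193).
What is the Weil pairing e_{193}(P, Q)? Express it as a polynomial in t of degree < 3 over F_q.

77096027717205 + 47317622727311*t + 139623262464924*t^2

Since e_{193}(P,P)=e_{193}(Q,Q)=1 and e_{193}(Q,P)=e_{193}(P,Q)^{-1}, expanding e_{193}(112*P + 29*Q,8*P + 50*Q) leaves e(P,Q)^det(M).
So e_{193}(P,Q) = e_{193}(P',Q')^{134}, since 157*134 = 1 mod 193.
8-bit Miller (11000001) on E'/F_{143415475731713} with a'=62764290857521, b'=0: accumulate tangent/chord ratios at Q'+S and P'+S'.
Result: e(P',Q') = 12063664051168 + 90565573096030*t + 100976840279223*t^2.
Thus e_{193}(P,Q) = 77096027717205 + 47317622727311*t + 139623262464924*t^2.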